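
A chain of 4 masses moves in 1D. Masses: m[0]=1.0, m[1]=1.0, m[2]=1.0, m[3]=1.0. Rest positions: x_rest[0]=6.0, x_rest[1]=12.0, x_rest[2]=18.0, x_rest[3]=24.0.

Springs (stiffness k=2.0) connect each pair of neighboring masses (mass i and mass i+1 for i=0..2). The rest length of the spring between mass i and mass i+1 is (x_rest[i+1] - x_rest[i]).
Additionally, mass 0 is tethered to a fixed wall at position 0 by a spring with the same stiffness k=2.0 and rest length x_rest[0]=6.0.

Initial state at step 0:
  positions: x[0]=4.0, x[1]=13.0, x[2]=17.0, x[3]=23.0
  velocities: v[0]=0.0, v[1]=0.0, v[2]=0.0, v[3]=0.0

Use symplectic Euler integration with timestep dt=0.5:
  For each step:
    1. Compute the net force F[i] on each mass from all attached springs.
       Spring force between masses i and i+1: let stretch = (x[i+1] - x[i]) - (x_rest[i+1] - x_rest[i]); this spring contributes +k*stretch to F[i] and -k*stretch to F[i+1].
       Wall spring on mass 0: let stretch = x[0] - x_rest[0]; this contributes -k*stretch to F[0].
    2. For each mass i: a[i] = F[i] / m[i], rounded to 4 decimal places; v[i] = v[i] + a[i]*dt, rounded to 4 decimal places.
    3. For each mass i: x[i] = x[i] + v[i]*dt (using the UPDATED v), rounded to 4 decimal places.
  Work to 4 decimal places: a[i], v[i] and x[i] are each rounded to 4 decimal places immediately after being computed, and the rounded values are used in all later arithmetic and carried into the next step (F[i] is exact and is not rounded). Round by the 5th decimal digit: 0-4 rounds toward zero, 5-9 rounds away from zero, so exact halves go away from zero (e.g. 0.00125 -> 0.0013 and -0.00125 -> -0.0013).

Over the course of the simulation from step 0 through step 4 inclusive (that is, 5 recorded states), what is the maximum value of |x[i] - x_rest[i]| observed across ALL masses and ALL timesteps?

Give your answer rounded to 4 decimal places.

Answer: 2.2500

Derivation:
Step 0: x=[4.0000 13.0000 17.0000 23.0000] v=[0.0000 0.0000 0.0000 0.0000]
Step 1: x=[6.5000 10.5000 18.0000 23.0000] v=[5.0000 -5.0000 2.0000 0.0000]
Step 2: x=[7.7500 9.7500 17.7500 23.5000] v=[2.5000 -1.5000 -0.5000 1.0000]
Step 3: x=[6.1250 12.0000 16.3750 24.1250] v=[-3.2500 4.5000 -2.7500 1.2500]
Step 4: x=[4.3750 13.5000 16.6875 23.8750] v=[-3.5000 3.0000 0.6250 -0.5000]
Max displacement = 2.2500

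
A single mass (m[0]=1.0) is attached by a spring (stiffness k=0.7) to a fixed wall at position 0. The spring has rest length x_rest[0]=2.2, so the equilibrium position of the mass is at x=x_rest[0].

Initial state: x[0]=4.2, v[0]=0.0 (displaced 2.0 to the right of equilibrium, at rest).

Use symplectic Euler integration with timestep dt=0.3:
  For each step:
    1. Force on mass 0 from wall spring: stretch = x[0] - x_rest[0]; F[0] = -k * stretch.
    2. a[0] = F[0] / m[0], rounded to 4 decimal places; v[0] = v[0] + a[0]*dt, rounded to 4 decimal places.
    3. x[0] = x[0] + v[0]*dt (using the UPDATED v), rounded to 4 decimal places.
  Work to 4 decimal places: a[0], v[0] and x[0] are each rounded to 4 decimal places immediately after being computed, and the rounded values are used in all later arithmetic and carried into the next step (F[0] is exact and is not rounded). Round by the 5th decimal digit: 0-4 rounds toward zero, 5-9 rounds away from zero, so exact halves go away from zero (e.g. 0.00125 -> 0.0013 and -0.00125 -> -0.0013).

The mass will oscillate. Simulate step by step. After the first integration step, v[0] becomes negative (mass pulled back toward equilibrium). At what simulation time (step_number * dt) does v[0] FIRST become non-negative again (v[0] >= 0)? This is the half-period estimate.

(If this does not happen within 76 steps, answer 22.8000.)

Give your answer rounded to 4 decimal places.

Answer: 3.9000

Derivation:
Step 0: x=[4.2000] v=[0.0000]
Step 1: x=[4.0740] v=[-0.4200]
Step 2: x=[3.8300] v=[-0.8135]
Step 3: x=[3.4833] v=[-1.1558]
Step 4: x=[3.0557] v=[-1.4253]
Step 5: x=[2.5742] v=[-1.6050]
Step 6: x=[2.0691] v=[-1.6836]
Step 7: x=[1.5723] v=[-1.6561]
Step 8: x=[1.1150] v=[-1.5243]
Step 9: x=[0.7261] v=[-1.2965]
Step 10: x=[0.4300] v=[-0.9870]
Step 11: x=[0.2454] v=[-0.6153]
Step 12: x=[0.1840] v=[-0.2048]
Step 13: x=[0.2496] v=[0.2186]
First v>=0 after going negative at step 13, time=3.9000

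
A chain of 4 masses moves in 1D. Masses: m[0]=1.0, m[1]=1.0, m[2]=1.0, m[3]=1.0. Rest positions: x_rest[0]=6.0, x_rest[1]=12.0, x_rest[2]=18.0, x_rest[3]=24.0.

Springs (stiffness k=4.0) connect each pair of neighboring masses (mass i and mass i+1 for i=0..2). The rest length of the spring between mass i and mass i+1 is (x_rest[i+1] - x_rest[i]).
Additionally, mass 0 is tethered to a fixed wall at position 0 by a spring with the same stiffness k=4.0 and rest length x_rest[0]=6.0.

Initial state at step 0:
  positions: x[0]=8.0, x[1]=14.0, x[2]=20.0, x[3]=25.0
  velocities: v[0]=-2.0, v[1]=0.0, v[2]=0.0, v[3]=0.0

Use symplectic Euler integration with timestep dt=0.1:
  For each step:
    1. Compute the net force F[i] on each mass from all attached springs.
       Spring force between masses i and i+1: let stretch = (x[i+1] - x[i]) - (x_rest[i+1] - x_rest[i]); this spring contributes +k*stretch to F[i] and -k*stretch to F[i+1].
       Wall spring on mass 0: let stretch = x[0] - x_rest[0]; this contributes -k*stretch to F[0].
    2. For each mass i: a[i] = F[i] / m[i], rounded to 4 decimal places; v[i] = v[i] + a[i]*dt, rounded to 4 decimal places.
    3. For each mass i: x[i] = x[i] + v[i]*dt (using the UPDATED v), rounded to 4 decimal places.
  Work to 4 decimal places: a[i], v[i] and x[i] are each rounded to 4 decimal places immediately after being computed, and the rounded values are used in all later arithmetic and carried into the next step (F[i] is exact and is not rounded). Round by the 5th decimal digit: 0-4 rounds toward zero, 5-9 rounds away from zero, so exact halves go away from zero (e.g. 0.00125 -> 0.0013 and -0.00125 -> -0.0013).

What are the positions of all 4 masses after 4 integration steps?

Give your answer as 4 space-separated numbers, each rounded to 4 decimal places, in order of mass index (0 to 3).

Step 0: x=[8.0000 14.0000 20.0000 25.0000] v=[-2.0000 0.0000 0.0000 0.0000]
Step 1: x=[7.7200 14.0000 19.9600 25.0400] v=[-2.8000 0.0000 -0.4000 0.4000]
Step 2: x=[7.3824 13.9872 19.8848 25.1168] v=[-3.3760 -0.1280 -0.7520 0.7680]
Step 3: x=[7.0137 13.9461 19.7830 25.2243] v=[-3.6870 -0.4109 -1.0182 1.0752]
Step 4: x=[6.6418 13.8612 19.6654 25.3542] v=[-3.7195 -0.8491 -1.1764 1.2987]

Answer: 6.6418 13.8612 19.6654 25.3542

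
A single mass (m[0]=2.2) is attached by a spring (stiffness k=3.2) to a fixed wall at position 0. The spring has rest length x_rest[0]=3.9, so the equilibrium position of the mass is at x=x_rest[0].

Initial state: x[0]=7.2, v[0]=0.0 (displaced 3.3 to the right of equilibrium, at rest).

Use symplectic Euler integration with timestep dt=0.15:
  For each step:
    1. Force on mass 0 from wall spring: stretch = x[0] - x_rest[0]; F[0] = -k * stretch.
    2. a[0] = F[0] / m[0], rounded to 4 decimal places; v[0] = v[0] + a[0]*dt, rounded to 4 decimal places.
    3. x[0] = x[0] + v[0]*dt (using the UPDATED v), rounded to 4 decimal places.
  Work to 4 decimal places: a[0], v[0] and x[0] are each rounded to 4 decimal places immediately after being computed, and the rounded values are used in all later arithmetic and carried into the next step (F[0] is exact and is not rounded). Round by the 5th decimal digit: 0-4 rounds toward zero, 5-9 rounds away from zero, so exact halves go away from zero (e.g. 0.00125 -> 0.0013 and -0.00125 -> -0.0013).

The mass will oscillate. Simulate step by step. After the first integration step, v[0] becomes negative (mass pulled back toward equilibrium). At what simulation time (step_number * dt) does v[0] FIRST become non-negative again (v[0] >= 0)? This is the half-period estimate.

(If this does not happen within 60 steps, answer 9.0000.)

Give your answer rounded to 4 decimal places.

Answer: 2.7000

Derivation:
Step 0: x=[7.2000] v=[0.0000]
Step 1: x=[7.0920] v=[-0.7200]
Step 2: x=[6.8795] v=[-1.4164]
Step 3: x=[6.5695] v=[-2.0665]
Step 4: x=[6.1722] v=[-2.6489]
Step 5: x=[5.7005] v=[-3.1447]
Step 6: x=[5.1699] v=[-3.5375]
Step 7: x=[4.5977] v=[-3.8146]
Step 8: x=[4.0027] v=[-3.9668]
Step 9: x=[3.4043] v=[-3.9892]
Step 10: x=[2.8221] v=[-3.8811]
Step 11: x=[2.2752] v=[-3.6459]
Step 12: x=[1.7815] v=[-3.2914]
Step 13: x=[1.3571] v=[-2.8292]
Step 14: x=[1.0159] v=[-2.2744]
Step 15: x=[0.7691] v=[-1.6451]
Step 16: x=[0.6248] v=[-0.9620]
Step 17: x=[0.5877] v=[-0.2474]
Step 18: x=[0.6590] v=[0.4753]
First v>=0 after going negative at step 18, time=2.7000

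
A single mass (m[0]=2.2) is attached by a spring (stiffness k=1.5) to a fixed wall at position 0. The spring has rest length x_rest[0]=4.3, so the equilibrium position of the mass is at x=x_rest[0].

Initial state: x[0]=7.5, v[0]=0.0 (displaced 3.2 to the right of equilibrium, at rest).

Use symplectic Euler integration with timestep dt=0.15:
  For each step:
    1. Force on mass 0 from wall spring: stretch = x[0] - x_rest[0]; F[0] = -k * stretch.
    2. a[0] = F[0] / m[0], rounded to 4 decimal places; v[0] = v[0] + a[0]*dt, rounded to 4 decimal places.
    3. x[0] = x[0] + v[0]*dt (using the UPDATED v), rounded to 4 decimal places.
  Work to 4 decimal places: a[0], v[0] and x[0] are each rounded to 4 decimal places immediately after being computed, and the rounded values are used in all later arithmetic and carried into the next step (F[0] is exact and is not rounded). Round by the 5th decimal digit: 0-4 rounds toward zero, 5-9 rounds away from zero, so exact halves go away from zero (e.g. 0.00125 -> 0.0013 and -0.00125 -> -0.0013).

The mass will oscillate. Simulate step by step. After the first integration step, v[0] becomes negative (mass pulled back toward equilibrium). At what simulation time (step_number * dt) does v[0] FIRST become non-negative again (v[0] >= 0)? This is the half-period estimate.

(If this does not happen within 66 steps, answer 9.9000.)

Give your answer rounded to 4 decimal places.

Answer: 3.9000

Derivation:
Step 0: x=[7.5000] v=[0.0000]
Step 1: x=[7.4509] v=[-0.3273]
Step 2: x=[7.3535] v=[-0.6495]
Step 3: x=[7.2092] v=[-0.9618]
Step 4: x=[7.0203] v=[-1.2593]
Step 5: x=[6.7897] v=[-1.5375]
Step 6: x=[6.5209] v=[-1.7921]
Step 7: x=[6.2180] v=[-2.0192]
Step 8: x=[5.8857] v=[-2.2154]
Step 9: x=[5.5291] v=[-2.3776]
Step 10: x=[5.1536] v=[-2.5033]
Step 11: x=[4.7650] v=[-2.5906]
Step 12: x=[4.3693] v=[-2.6382]
Step 13: x=[3.9725] v=[-2.6453]
Step 14: x=[3.5807] v=[-2.6118]
Step 15: x=[3.2000] v=[-2.5382]
Step 16: x=[2.8361] v=[-2.4257]
Step 17: x=[2.4947] v=[-2.2760]
Step 18: x=[2.1810] v=[-2.0914]
Step 19: x=[1.8998] v=[-1.8747]
Step 20: x=[1.6554] v=[-1.6292]
Step 21: x=[1.4516] v=[-1.3587]
Step 22: x=[1.2915] v=[-1.0674]
Step 23: x=[1.1775] v=[-0.7597]
Step 24: x=[1.1114] v=[-0.4404]
Step 25: x=[1.0943] v=[-0.1143]
Step 26: x=[1.1263] v=[0.2136]
First v>=0 after going negative at step 26, time=3.9000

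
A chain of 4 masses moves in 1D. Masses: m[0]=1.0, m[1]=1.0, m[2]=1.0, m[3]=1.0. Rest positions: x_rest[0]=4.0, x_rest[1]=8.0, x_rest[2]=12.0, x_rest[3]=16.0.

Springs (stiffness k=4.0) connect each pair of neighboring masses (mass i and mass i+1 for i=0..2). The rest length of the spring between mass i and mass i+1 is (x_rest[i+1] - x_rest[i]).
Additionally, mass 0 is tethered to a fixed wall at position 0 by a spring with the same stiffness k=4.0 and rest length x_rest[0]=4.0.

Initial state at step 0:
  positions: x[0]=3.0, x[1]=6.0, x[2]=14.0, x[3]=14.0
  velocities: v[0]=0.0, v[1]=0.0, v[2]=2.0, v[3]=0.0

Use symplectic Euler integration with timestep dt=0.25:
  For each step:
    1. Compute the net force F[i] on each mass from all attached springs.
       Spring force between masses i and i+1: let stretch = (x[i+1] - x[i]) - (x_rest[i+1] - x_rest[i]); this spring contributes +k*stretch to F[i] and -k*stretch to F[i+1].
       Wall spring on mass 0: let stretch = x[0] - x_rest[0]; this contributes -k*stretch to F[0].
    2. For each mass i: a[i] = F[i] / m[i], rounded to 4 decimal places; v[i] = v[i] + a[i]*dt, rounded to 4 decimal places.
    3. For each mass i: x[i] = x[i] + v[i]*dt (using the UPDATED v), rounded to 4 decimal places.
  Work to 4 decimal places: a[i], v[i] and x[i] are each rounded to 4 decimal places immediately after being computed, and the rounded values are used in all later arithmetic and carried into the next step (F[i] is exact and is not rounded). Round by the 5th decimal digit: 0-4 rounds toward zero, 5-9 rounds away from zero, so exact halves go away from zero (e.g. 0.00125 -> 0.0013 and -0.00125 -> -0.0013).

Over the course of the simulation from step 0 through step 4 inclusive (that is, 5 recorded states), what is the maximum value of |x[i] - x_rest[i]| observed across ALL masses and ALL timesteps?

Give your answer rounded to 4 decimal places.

Step 0: x=[3.0000 6.0000 14.0000 14.0000] v=[0.0000 0.0000 2.0000 0.0000]
Step 1: x=[3.0000 7.2500 12.5000 15.0000] v=[0.0000 5.0000 -6.0000 4.0000]
Step 2: x=[3.3125 8.7500 10.3125 16.3750] v=[1.2500 6.0000 -8.7500 5.5000]
Step 3: x=[4.1563 9.2813 9.2500 17.2344] v=[3.3750 2.1250 -4.2500 3.4375]
Step 4: x=[5.2422 8.5235 10.1914 17.0977] v=[4.3437 -3.0313 3.7657 -0.5469]
Max displacement = 2.7500

Answer: 2.7500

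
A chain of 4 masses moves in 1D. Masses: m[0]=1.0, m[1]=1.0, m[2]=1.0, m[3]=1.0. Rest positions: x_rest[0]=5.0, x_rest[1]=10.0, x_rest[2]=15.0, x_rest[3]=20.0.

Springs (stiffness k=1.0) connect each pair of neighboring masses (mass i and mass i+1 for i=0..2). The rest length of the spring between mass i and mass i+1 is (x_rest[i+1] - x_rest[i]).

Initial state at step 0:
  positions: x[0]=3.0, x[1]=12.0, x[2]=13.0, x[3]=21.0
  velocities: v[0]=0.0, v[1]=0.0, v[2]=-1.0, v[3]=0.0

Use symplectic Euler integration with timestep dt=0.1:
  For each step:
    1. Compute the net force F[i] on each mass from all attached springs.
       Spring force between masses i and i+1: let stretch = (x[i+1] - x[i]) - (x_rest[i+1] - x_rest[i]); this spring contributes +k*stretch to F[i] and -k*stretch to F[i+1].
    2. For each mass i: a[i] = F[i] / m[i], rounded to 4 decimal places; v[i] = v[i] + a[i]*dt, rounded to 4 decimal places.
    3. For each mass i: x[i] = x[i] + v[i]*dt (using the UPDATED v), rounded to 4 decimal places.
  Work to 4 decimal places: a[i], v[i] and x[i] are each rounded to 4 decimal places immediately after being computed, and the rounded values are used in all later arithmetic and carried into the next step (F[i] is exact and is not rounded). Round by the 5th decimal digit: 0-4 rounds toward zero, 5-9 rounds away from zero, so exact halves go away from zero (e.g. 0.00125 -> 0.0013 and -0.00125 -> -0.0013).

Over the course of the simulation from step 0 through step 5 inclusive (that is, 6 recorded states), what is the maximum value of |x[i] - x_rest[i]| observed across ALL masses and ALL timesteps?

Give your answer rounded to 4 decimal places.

Step 0: x=[3.0000 12.0000 13.0000 21.0000] v=[0.0000 0.0000 -1.0000 0.0000]
Step 1: x=[3.0400 11.9200 12.9700 20.9700] v=[0.4000 -0.8000 -0.3000 -0.3000]
Step 2: x=[3.1188 11.7617 13.0095 20.9100] v=[0.7880 -1.5830 0.3950 -0.6000]
Step 3: x=[3.2340 11.5295 13.1155 20.8210] v=[1.1523 -2.3225 1.0603 -0.8901]
Step 4: x=[3.3822 11.2302 13.2827 20.7049] v=[1.4819 -2.9935 1.6723 -1.1607]
Step 5: x=[3.5589 10.8729 13.5036 20.5646] v=[1.7667 -3.5731 2.2093 -1.4029]
Max displacement = 2.0300

Answer: 2.0300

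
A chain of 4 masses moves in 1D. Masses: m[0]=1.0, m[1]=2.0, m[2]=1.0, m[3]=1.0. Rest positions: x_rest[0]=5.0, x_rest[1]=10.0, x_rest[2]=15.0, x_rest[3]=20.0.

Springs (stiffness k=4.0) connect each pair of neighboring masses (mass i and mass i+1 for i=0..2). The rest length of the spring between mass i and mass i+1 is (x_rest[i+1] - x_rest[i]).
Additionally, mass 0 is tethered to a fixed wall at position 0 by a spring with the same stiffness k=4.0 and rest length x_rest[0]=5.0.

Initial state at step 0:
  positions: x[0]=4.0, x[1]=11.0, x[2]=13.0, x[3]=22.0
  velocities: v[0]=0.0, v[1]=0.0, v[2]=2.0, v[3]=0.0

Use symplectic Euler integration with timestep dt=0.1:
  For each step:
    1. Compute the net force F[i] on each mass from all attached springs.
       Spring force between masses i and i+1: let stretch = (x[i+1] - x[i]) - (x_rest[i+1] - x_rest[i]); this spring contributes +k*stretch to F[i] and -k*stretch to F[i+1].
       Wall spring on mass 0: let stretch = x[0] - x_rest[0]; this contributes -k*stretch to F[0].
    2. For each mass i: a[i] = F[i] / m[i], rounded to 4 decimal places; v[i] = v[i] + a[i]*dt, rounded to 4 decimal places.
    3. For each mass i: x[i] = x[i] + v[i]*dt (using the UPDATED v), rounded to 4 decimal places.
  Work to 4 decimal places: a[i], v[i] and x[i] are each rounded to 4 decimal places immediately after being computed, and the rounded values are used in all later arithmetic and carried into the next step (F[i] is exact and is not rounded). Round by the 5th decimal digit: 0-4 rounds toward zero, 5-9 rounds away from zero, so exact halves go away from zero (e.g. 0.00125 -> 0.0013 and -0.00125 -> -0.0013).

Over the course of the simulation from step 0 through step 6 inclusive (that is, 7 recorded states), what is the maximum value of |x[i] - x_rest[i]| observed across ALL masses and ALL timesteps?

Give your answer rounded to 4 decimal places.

Step 0: x=[4.0000 11.0000 13.0000 22.0000] v=[0.0000 0.0000 2.0000 0.0000]
Step 1: x=[4.1200 10.9000 13.4800 21.8400] v=[1.2000 -1.0000 4.8000 -1.6000]
Step 2: x=[4.3464 10.7160 14.1912 21.5456] v=[2.2640 -1.8400 7.1120 -2.9440]
Step 3: x=[4.6537 10.4741 15.0576 21.1570] v=[3.0733 -2.4189 8.6637 -3.8858]
Step 4: x=[5.0077 10.2075 15.9846 20.7244] v=[3.5400 -2.6663 9.2701 -4.3256]
Step 5: x=[5.3694 9.9524 16.8701 20.3023] v=[3.6168 -2.5508 8.8552 -4.2215]
Step 6: x=[5.6996 9.7440 17.6162 19.9429] v=[3.3022 -2.0839 7.4610 -3.5944]
Max displacement = 2.6162

Answer: 2.6162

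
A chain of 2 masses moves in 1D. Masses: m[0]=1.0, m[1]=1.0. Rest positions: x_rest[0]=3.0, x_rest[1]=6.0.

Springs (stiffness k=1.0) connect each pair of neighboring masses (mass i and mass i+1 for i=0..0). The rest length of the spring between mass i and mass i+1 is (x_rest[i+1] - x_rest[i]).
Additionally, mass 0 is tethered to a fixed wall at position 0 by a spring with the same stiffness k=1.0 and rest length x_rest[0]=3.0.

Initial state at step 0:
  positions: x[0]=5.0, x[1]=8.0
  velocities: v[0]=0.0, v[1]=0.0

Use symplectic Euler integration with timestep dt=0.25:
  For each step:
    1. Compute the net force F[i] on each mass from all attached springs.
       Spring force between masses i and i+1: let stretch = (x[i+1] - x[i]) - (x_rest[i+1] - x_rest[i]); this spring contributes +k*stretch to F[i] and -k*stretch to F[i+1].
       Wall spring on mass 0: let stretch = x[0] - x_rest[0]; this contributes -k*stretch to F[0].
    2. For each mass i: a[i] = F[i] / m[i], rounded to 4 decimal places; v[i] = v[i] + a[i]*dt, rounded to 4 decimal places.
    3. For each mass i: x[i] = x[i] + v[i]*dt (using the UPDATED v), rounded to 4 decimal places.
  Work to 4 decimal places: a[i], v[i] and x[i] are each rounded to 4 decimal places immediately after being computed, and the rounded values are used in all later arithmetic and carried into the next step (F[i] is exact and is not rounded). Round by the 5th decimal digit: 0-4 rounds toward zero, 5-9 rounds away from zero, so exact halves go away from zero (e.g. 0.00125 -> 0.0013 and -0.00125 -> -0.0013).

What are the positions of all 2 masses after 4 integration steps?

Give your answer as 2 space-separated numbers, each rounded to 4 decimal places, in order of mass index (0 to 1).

Step 0: x=[5.0000 8.0000] v=[0.0000 0.0000]
Step 1: x=[4.8750 8.0000] v=[-0.5000 0.0000]
Step 2: x=[4.6406 7.9922] v=[-0.9375 -0.0313]
Step 3: x=[4.3257 7.9624] v=[-1.2598 -0.1192]
Step 4: x=[3.9677 7.8928] v=[-1.4321 -0.2784]

Answer: 3.9677 7.8928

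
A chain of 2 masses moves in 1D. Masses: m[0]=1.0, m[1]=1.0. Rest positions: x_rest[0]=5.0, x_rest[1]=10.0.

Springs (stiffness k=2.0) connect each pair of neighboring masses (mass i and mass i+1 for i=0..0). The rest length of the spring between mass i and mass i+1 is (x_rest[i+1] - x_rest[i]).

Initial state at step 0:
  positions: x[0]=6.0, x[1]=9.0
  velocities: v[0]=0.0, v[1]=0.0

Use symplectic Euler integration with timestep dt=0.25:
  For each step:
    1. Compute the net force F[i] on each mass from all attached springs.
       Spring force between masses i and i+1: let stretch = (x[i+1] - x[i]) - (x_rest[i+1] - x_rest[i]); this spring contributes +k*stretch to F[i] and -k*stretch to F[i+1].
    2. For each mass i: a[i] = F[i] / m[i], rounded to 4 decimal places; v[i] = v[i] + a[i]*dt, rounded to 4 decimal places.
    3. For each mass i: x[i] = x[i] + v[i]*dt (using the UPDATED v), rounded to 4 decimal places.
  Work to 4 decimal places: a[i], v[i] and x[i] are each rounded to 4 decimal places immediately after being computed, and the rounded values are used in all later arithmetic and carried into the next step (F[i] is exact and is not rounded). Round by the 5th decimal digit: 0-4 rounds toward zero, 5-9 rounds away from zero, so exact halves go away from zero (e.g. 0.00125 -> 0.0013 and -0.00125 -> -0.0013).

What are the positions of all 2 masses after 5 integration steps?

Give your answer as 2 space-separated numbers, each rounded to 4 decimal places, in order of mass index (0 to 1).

Step 0: x=[6.0000 9.0000] v=[0.0000 0.0000]
Step 1: x=[5.7500 9.2500] v=[-1.0000 1.0000]
Step 2: x=[5.3125 9.6875] v=[-1.7500 1.7500]
Step 3: x=[4.7969 10.2031] v=[-2.0625 2.0625]
Step 4: x=[4.3321 10.6680] v=[-1.8594 1.8594]
Step 5: x=[4.0342 10.9659] v=[-1.1915 1.1915]

Answer: 4.0342 10.9659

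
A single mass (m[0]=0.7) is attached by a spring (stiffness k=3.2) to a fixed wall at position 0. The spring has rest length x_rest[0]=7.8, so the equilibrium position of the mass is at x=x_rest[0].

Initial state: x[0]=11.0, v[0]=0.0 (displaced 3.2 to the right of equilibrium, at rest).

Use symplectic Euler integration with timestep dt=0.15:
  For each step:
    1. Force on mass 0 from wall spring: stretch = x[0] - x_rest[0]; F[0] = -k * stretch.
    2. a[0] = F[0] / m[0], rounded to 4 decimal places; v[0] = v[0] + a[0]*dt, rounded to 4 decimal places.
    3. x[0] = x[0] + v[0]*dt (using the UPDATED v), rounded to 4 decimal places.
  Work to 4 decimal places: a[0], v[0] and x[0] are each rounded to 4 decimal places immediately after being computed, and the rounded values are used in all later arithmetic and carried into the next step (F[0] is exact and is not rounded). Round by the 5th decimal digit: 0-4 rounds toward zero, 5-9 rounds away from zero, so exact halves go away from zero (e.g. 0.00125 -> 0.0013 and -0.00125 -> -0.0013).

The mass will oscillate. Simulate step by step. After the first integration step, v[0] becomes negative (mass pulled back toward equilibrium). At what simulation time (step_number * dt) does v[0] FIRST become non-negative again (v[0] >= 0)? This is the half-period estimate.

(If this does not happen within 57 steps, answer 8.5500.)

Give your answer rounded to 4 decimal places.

Answer: 1.5000

Derivation:
Step 0: x=[11.0000] v=[0.0000]
Step 1: x=[10.6709] v=[-2.1943]
Step 2: x=[10.0465] v=[-4.1629]
Step 3: x=[9.1910] v=[-5.7034]
Step 4: x=[8.1924] v=[-6.6572]
Step 5: x=[7.1535] v=[-6.9263]
Step 6: x=[6.1811] v=[-6.4830]
Step 7: x=[5.3752] v=[-5.3729]
Step 8: x=[4.8187] v=[-3.7102]
Step 9: x=[4.5688] v=[-1.6659]
Step 10: x=[4.6513] v=[0.5498]
First v>=0 after going negative at step 10, time=1.5000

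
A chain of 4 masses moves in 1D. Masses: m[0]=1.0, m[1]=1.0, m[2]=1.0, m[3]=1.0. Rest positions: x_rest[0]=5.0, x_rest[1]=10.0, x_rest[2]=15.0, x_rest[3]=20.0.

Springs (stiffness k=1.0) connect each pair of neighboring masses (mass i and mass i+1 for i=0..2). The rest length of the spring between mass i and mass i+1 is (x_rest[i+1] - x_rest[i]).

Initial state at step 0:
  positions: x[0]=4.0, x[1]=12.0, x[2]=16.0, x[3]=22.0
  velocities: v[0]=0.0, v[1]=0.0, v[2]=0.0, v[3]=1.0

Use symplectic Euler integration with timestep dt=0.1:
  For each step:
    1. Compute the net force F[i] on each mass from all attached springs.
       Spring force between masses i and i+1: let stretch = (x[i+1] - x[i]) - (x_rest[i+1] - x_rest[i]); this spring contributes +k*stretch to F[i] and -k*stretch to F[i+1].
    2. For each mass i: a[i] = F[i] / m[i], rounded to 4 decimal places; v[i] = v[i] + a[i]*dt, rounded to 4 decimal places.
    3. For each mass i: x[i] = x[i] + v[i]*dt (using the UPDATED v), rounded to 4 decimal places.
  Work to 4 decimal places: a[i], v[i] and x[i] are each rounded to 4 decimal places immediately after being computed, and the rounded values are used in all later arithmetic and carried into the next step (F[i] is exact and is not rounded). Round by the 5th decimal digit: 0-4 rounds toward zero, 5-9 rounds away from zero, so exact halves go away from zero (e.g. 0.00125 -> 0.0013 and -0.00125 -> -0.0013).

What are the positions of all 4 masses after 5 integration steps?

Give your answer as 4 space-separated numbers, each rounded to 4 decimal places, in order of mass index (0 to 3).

Step 0: x=[4.0000 12.0000 16.0000 22.0000] v=[0.0000 0.0000 0.0000 1.0000]
Step 1: x=[4.0300 11.9600 16.0200 22.0900] v=[0.3000 -0.4000 0.2000 0.9000]
Step 2: x=[4.0893 11.8813 16.0601 22.1693] v=[0.5930 -0.7870 0.4010 0.7930]
Step 3: x=[4.1765 11.7665 16.1195 22.2375] v=[0.8722 -1.1483 0.5940 0.6821]
Step 4: x=[4.2896 11.6193 16.1966 22.2945] v=[1.1312 -1.4720 0.7705 0.5703]
Step 5: x=[4.4260 11.4446 16.2889 22.3406] v=[1.3642 -1.7472 0.9226 0.4605]

Answer: 4.4260 11.4446 16.2889 22.3406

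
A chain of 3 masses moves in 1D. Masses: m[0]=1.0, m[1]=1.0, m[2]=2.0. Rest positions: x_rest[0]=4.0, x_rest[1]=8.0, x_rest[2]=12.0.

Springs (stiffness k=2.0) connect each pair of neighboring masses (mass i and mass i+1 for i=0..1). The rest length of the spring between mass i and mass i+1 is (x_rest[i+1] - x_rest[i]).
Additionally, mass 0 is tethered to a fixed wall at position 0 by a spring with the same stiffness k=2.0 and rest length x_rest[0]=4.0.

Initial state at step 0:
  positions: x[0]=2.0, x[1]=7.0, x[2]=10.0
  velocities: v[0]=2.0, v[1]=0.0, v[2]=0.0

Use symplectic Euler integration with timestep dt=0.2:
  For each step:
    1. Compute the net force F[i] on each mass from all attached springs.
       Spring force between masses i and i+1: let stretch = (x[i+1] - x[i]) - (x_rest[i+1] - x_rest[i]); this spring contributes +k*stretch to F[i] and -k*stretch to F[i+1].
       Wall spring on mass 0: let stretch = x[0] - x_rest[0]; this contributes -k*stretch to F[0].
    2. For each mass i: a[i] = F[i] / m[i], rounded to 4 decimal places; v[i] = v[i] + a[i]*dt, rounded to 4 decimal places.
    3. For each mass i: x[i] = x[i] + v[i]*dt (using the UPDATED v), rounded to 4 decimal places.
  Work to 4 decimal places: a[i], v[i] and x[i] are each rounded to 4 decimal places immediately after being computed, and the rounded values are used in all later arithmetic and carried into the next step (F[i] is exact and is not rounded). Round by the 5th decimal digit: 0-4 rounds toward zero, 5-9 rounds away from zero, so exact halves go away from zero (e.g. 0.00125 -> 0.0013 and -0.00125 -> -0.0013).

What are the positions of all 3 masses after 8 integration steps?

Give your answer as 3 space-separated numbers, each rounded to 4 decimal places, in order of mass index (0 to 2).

Step 0: x=[2.0000 7.0000 10.0000] v=[2.0000 0.0000 0.0000]
Step 1: x=[2.6400 6.8400 10.0400] v=[3.2000 -0.8000 0.2000]
Step 2: x=[3.4048 6.6000 10.1120] v=[3.8240 -1.2000 0.3600]
Step 3: x=[4.1528 6.3853 10.2035] v=[3.7402 -1.0733 0.4576]
Step 4: x=[4.7472 6.2975 10.3023] v=[2.9721 -0.4390 0.4940]
Step 5: x=[5.0859 6.4061 10.4009] v=[1.6933 0.5428 0.4930]
Step 6: x=[5.1233 6.7286 10.4997] v=[0.1870 1.6126 0.4940]
Step 7: x=[4.8793 7.2244 10.6077] v=[-1.2202 2.4789 0.5398]
Step 8: x=[4.4325 7.8032 10.7403] v=[-2.2339 2.8942 0.6631]

Answer: 4.4325 7.8032 10.7403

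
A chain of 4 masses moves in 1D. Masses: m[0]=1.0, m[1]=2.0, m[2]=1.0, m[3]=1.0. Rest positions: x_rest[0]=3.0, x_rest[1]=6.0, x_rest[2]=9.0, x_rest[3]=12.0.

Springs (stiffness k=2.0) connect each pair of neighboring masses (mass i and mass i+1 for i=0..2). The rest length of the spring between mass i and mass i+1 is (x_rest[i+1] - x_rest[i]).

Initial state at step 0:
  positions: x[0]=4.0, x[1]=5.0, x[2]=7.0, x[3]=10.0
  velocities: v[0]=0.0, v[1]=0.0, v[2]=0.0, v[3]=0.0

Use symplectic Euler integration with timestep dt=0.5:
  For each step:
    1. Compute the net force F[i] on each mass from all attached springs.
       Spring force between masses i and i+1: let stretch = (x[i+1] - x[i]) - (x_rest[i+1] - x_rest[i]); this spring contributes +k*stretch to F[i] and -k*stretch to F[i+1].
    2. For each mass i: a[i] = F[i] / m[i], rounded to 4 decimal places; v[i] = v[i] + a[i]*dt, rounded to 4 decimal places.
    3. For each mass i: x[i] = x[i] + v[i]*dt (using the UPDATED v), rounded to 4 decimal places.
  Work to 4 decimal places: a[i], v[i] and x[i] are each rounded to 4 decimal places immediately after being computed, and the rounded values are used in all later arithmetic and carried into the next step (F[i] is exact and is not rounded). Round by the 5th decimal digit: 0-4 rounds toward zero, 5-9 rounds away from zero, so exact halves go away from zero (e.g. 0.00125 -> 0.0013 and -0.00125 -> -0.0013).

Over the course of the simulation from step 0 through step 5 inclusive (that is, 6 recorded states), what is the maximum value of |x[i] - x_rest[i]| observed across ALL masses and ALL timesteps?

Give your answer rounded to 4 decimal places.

Step 0: x=[4.0000 5.0000 7.0000 10.0000] v=[0.0000 0.0000 0.0000 0.0000]
Step 1: x=[3.0000 5.2500 7.5000 10.0000] v=[-2.0000 0.5000 1.0000 0.0000]
Step 2: x=[1.6250 5.5000 8.1250 10.2500] v=[-2.7500 0.5000 1.2500 0.5000]
Step 3: x=[0.6875 5.4375 8.5000 10.9375] v=[-1.8750 -0.1250 0.7500 1.3750]
Step 4: x=[0.6250 4.9531 8.5625 11.9063] v=[-0.1250 -0.9688 0.1250 1.9375]
Step 5: x=[1.2266 4.2890 8.4922 12.7032] v=[1.2031 -1.3282 -0.1406 1.5937]
Max displacement = 2.3750

Answer: 2.3750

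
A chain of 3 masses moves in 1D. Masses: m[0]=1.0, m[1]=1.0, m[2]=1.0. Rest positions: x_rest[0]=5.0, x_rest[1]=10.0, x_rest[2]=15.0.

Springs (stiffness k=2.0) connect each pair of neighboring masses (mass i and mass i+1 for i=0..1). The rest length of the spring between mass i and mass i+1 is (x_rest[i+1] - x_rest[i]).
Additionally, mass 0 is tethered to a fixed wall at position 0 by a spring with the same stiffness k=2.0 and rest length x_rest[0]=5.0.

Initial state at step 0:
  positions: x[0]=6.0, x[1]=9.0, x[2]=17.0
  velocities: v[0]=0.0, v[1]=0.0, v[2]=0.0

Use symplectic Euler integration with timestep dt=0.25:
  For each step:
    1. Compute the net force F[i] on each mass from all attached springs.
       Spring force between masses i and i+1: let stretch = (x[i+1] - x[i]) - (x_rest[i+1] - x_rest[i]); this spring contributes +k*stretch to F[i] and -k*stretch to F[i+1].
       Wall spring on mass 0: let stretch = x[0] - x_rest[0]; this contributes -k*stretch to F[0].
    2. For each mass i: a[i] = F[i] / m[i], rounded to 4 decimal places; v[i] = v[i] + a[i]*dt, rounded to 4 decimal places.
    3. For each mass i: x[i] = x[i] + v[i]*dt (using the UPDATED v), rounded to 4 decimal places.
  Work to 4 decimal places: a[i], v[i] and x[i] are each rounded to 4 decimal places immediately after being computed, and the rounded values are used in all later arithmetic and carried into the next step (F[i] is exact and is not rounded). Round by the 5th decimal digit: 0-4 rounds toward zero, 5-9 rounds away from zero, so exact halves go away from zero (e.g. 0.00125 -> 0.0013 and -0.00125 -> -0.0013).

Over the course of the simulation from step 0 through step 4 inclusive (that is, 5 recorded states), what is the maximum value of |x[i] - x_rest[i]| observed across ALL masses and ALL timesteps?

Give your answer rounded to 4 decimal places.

Step 0: x=[6.0000 9.0000 17.0000] v=[0.0000 0.0000 0.0000]
Step 1: x=[5.6250 9.6250 16.6250] v=[-1.5000 2.5000 -1.5000]
Step 2: x=[5.0469 10.6250 16.0000] v=[-2.3125 4.0000 -2.5000]
Step 3: x=[4.5352 11.5996 15.3281] v=[-2.0469 3.8985 -2.6875]
Step 4: x=[4.3396 12.1573 14.8152] v=[-0.7823 2.2306 -2.0518]
Max displacement = 2.1573

Answer: 2.1573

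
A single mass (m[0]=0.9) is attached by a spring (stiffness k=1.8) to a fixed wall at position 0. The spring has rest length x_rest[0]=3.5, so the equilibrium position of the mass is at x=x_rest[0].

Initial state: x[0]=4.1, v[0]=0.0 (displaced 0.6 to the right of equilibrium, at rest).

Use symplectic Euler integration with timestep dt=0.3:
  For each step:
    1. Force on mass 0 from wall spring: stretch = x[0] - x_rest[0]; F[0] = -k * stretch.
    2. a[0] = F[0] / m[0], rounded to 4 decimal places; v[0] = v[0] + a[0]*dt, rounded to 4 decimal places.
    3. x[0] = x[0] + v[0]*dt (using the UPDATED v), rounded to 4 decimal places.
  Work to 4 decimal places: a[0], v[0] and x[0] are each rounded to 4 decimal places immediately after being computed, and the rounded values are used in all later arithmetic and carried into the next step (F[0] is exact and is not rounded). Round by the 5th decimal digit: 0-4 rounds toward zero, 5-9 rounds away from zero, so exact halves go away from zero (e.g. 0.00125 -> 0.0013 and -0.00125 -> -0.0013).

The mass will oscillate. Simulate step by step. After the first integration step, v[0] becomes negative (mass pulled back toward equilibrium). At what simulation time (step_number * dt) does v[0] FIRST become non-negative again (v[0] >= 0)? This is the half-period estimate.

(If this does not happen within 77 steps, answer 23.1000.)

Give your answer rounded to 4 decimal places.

Step 0: x=[4.1000] v=[0.0000]
Step 1: x=[3.9920] v=[-0.3600]
Step 2: x=[3.7954] v=[-0.6552]
Step 3: x=[3.5457] v=[-0.8324]
Step 4: x=[3.2878] v=[-0.8598]
Step 5: x=[3.0681] v=[-0.7325]
Step 6: x=[2.9261] v=[-0.4734]
Step 7: x=[2.8874] v=[-0.1291]
Step 8: x=[2.9590] v=[0.2385]
First v>=0 after going negative at step 8, time=2.4000

Answer: 2.4000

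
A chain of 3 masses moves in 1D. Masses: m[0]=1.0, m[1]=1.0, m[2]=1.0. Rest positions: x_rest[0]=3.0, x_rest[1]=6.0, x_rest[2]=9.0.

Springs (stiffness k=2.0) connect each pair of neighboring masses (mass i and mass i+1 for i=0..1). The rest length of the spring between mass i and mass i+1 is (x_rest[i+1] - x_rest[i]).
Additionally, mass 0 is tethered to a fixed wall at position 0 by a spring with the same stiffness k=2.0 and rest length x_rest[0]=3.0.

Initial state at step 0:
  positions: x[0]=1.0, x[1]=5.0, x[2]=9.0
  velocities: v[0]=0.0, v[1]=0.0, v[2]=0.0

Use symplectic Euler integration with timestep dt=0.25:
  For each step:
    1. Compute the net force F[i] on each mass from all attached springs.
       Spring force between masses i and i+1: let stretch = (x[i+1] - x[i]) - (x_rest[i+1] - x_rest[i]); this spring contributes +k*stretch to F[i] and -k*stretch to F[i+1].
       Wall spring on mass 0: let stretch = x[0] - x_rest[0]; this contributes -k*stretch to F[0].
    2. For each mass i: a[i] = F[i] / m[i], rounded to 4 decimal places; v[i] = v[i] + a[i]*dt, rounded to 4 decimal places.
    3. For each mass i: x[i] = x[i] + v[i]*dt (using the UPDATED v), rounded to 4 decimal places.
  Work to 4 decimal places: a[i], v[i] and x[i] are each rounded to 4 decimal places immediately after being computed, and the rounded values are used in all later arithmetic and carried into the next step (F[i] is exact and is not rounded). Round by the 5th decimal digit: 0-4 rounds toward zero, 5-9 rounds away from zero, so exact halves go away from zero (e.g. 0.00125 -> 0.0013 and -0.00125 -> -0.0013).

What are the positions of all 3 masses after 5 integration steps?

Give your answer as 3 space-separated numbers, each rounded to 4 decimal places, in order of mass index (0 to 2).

Answer: 4.0314 5.6707 7.7059

Derivation:
Step 0: x=[1.0000 5.0000 9.0000] v=[0.0000 0.0000 0.0000]
Step 1: x=[1.3750 5.0000 8.8750] v=[1.5000 0.0000 -0.5000]
Step 2: x=[2.0313 5.0313 8.6406] v=[2.6250 0.1250 -0.9375]
Step 3: x=[2.8087 5.1387 8.3301] v=[3.1094 0.4297 -1.2422]
Step 4: x=[3.5262 5.3538 7.9956] v=[2.8701 0.8604 -1.3379]
Step 5: x=[4.0314 5.6707 7.7059] v=[2.0208 1.2675 -1.1588]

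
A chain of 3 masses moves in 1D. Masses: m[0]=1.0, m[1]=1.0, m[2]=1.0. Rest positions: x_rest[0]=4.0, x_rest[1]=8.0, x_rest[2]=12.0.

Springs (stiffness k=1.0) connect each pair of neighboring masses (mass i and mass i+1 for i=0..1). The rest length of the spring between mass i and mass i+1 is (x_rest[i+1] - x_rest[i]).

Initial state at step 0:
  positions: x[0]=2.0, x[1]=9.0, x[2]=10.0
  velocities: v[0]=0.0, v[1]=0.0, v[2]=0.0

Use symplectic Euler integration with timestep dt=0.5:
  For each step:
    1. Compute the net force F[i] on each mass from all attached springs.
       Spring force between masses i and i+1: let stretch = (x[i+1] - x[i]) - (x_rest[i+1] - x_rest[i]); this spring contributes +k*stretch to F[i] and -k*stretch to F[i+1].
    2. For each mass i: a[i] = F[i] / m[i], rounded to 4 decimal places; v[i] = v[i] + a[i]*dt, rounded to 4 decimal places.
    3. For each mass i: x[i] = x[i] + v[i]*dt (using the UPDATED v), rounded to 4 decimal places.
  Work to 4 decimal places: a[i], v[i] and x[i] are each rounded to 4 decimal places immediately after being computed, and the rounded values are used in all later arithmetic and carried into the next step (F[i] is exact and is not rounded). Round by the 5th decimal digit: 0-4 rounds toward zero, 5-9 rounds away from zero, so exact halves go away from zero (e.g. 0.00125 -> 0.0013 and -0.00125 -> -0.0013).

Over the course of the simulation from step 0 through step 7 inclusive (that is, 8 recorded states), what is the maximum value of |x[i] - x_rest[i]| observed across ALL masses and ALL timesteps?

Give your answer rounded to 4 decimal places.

Answer: 3.2187

Derivation:
Step 0: x=[2.0000 9.0000 10.0000] v=[0.0000 0.0000 0.0000]
Step 1: x=[2.7500 7.5000 10.7500] v=[1.5000 -3.0000 1.5000]
Step 2: x=[3.6875 5.6250 11.6875] v=[1.8750 -3.7500 1.8750]
Step 3: x=[4.1094 4.7813 12.1094] v=[0.8438 -1.6875 0.8438]
Step 4: x=[3.6993 5.6016 11.6993] v=[-0.8203 1.6406 -0.8203]
Step 5: x=[2.7647 7.4708 10.7647] v=[-1.8692 3.7383 -1.8692]
Step 6: x=[2.0066 8.9869 10.0066] v=[-1.5162 3.0322 -1.5162]
Step 7: x=[1.9936 9.0129 9.9936] v=[-0.0261 0.0519 -0.0261]
Max displacement = 3.2187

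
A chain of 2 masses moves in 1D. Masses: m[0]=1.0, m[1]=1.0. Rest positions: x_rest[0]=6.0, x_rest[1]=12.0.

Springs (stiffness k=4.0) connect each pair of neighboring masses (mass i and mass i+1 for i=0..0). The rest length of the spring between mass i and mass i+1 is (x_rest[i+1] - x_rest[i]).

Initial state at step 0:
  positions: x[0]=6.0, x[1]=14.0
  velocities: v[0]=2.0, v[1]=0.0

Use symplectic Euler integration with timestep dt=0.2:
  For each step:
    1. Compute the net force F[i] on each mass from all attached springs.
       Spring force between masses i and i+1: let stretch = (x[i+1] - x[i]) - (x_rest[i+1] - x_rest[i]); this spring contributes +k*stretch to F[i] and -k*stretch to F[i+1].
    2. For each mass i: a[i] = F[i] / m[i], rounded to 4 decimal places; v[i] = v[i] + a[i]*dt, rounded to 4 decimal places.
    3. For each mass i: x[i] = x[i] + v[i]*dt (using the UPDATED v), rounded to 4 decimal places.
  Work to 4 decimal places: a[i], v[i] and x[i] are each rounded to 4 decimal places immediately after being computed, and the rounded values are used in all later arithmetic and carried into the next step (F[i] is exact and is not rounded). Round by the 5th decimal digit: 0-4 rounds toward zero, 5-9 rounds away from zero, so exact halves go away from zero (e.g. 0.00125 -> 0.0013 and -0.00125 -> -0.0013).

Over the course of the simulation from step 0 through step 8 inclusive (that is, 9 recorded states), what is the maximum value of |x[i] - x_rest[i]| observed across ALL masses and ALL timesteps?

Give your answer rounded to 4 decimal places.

Step 0: x=[6.0000 14.0000] v=[2.0000 0.0000]
Step 1: x=[6.7200 13.6800] v=[3.6000 -1.6000]
Step 2: x=[7.5936 13.2064] v=[4.3680 -2.3680]
Step 3: x=[8.4052 12.7948] v=[4.0582 -2.0582]
Step 4: x=[8.9592 12.6408] v=[2.7699 -0.7699]
Step 5: x=[9.1422 12.8578] v=[0.9152 1.0848]
Step 6: x=[8.9597 13.4403] v=[-0.9123 2.9123]
Step 7: x=[8.5341 14.2659] v=[-2.1278 4.1278]
Step 8: x=[8.0656 15.1344] v=[-2.3424 4.3424]
Max displacement = 3.1422

Answer: 3.1422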